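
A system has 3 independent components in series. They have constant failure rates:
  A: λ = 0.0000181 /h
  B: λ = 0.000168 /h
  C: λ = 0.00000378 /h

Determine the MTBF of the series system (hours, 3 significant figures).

5270

Series of exponential components: λ_sys = Σ λ_i
λ_sys = 0.0000181 + 0.000168 + 0.00000378 = 1.8988e-04 /h
MTBF = 1 / λ_sys = 5270 h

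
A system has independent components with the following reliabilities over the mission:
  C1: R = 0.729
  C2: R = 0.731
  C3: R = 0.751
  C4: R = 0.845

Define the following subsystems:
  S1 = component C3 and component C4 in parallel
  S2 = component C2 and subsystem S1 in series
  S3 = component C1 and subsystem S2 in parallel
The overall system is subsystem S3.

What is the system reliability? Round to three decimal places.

Parallel (C3 and C4): 1 − (1 − 0.75100)(1 − 0.84500) = 0.96141
Series (C2 and [0.96141]): 0.73100 × 0.96141 = 0.70279
Parallel (C1 and [0.70279]): 1 − (1 − 0.72900)(1 − 0.70279) = 0.919

0.919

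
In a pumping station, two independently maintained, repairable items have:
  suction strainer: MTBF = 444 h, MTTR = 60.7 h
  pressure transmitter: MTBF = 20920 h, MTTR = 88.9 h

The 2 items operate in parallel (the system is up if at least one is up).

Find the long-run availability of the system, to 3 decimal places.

A(suction strainer) = MTBF/(MTBF+MTTR) = 444/(444+60.7) = 0.879731
A(pressure transmitter) = MTBF/(MTBF+MTTR) = 20920/(20920+88.9) = 0.995768
Parallel availability: 1 − (1 − 0.879731)(1 − 0.995768) = 0.999

0.999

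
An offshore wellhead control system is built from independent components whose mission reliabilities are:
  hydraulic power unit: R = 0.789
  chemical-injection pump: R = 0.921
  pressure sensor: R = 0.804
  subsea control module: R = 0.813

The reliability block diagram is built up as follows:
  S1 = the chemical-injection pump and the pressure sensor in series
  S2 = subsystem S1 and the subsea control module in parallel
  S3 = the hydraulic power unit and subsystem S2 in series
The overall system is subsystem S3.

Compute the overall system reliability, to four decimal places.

0.7507

Series (chemical-injection pump and pressure sensor): 0.921000 × 0.804000 = 0.740484
Parallel ([0.740484] and subsea control module): 1 − (1 − 0.740484)(1 − 0.813000) = 0.951471
Series (hydraulic power unit and [0.951471]): 0.789000 × 0.951471 = 0.7507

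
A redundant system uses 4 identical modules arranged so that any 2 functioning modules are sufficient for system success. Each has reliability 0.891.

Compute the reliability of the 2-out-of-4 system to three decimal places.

0.995

R = Σ_{i=2}^{4} C(4,i) p^i (1−p)^{4−i} with p = 0.891
C(4,2)·0.891^2·0.109^2 = 0.05659
C(4,3)·0.891^3·0.109^1 = 0.30840
C(4,4)·0.891^4·0.109^0 = 0.63025
Sum = 0.995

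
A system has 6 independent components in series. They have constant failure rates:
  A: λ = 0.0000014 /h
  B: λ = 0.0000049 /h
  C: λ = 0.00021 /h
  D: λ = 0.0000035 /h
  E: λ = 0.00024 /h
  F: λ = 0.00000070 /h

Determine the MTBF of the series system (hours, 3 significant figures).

2170

Series of exponential components: λ_sys = Σ λ_i
λ_sys = 0.0000014 + 0.0000049 + 0.00021 + 0.0000035 + 0.00024 + 0.00000070 = 4.6050e-04 /h
MTBF = 1 / λ_sys = 2170 h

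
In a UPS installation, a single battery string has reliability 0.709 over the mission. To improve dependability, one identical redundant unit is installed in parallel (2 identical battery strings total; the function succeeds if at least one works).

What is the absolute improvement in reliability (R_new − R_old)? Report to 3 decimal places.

0.206

R_before = 0.709
R_after = 1 − (1 − 0.709)^2 = 0.915
ΔR = 0.915 − 0.709 = 0.206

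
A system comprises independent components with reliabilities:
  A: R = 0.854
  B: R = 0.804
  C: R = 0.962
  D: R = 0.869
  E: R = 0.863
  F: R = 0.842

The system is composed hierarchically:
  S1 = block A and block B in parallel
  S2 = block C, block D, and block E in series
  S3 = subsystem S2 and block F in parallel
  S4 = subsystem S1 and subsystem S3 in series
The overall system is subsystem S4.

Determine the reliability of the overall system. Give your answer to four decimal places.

Parallel (A and B): 1 − (1 − 0.854000)(1 − 0.804000) = 0.971384
Series (C, D, and E): 0.962000 × 0.869000 × 0.863000 = 0.721449
Parallel ([0.721449] and F): 1 − (1 − 0.721449)(1 − 0.842000) = 0.955989
Series ([0.971384] and [0.955989]): 0.971384 × 0.955989 = 0.9286

0.9286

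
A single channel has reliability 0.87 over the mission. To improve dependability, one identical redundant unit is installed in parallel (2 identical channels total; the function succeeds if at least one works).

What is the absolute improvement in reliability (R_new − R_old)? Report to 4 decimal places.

0.1131

R_before = 0.87
R_after = 1 − (1 − 0.87)^2 = 0.9831
ΔR = 0.9831 − 0.87 = 0.1131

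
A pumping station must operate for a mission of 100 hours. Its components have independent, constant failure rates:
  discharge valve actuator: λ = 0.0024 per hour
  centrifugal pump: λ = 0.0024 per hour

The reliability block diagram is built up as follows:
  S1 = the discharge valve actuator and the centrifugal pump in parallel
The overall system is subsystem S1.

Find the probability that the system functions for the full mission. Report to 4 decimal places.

R(discharge valve actuator) = exp(−0.0024 × 100) = 0.786628
R(centrifugal pump) = exp(−0.0024 × 100) = 0.786628
Parallel (discharge valve actuator and centrifugal pump): 1 − (1 − 0.786628)(1 − 0.786628) = 0.9545

0.9545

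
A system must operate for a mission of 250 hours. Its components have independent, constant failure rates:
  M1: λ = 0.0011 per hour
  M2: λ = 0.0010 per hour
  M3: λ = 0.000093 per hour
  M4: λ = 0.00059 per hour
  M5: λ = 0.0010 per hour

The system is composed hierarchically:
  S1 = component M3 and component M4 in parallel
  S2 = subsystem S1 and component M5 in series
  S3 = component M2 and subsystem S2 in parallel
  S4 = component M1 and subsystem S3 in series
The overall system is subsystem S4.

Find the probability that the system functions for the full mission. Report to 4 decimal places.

R(M1) = exp(−0.0011 × 250) = 0.759572
R(M2) = exp(−0.0010 × 250) = 0.778801
R(M3) = exp(−0.000093 × 250) = 0.977018
R(M4) = exp(−0.00059 × 250) = 0.862862
R(M5) = exp(−0.0010 × 250) = 0.778801
Parallel (M3 and M4): 1 − (1 − 0.977018)(1 − 0.862862) = 0.996848
Series ([0.996848] and M5): 0.996848 × 0.778801 = 0.776346
Parallel (M2 and [0.776346]): 1 − (1 − 0.778801)(1 − 0.776346) = 0.950528
Series (M1 and [0.950528]): 0.759572 × 0.950528 = 0.7220

0.7220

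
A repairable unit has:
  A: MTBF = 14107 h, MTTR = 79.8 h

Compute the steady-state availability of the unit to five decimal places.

0.99438

A(A) = MTBF/(MTBF+MTTR) = 14107/(14107+79.8) = 0.99438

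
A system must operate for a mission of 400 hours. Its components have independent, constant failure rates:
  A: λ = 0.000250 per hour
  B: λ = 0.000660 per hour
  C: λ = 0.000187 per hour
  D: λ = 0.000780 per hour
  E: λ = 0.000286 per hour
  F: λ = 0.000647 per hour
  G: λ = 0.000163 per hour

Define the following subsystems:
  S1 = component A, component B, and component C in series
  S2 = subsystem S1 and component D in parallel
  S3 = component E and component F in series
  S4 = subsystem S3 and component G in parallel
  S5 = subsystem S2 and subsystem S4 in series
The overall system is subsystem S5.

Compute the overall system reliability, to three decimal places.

0.887

R(A) = exp(−0.000250 × 400) = 0.90484
R(B) = exp(−0.000660 × 400) = 0.76797
R(C) = exp(−0.000187 × 400) = 0.92793
R(D) = exp(−0.000780 × 400) = 0.73198
R(E) = exp(−0.000286 × 400) = 0.89190
R(F) = exp(−0.000647 × 400) = 0.77198
R(G) = exp(−0.000163 × 400) = 0.93688
Series (A, B, and C): 0.90484 × 0.76797 × 0.92793 = 0.64481
Parallel ([0.64481] and D): 1 − (1 − 0.64481)(1 − 0.73198) = 0.90480
Series (E and F): 0.89190 × 0.77198 = 0.68853
Parallel ([0.68853] and G): 1 − (1 − 0.68853)(1 − 0.93688) = 0.98034
Series ([0.90480] and [0.98034]): 0.90480 × 0.98034 = 0.887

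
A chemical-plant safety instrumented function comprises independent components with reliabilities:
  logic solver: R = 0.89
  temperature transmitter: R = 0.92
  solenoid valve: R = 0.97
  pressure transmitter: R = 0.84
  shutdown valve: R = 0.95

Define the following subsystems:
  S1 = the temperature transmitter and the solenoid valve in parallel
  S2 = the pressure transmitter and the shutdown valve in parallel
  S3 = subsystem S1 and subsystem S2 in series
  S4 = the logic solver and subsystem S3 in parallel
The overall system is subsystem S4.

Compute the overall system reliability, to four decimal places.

Parallel (temperature transmitter and solenoid valve): 1 − (1 − 0.920000)(1 − 0.970000) = 0.997600
Parallel (pressure transmitter and shutdown valve): 1 − (1 − 0.840000)(1 − 0.950000) = 0.992000
Series ([0.997600] and [0.992000]): 0.997600 × 0.992000 = 0.989619
Parallel (logic solver and [0.989619]): 1 − (1 − 0.890000)(1 − 0.989619) = 0.9989

0.9989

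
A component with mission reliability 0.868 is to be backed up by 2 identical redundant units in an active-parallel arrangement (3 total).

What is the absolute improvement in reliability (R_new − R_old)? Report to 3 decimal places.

R_before = 0.868
R_after = 1 − (1 − 0.868)^3 = 0.998
ΔR = 0.998 − 0.868 = 0.130

0.130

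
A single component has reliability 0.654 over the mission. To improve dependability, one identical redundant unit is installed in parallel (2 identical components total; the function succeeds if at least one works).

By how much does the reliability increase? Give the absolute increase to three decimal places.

0.226

R_before = 0.654
R_after = 1 − (1 − 0.654)^2 = 0.880
ΔR = 0.880 − 0.654 = 0.226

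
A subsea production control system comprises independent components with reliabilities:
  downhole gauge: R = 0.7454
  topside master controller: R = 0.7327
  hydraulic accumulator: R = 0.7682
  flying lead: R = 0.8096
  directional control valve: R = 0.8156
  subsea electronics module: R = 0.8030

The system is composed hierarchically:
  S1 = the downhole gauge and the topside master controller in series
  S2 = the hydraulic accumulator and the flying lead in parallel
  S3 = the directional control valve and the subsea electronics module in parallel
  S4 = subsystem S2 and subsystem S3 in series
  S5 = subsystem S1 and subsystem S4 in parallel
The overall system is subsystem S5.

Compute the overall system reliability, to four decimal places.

Series (downhole gauge and topside master controller): 0.745400 × 0.732700 = 0.546155
Parallel (hydraulic accumulator and flying lead): 1 − (1 − 0.768200)(1 − 0.809600) = 0.955865
Parallel (directional control valve and subsea electronics module): 1 − (1 − 0.815600)(1 − 0.803000) = 0.963673
Series ([0.955865] and [0.963673]): 0.955865 × 0.963673 = 0.921141
Parallel ([0.546155] and [0.921141]): 1 − (1 − 0.546155)(1 − 0.921141) = 0.9642

0.9642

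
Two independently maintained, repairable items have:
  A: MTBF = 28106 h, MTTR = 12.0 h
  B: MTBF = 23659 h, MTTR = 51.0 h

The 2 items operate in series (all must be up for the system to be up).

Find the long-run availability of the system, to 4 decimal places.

A(A) = MTBF/(MTBF+MTTR) = 28106/(28106+12.0) = 0.999573
A(B) = MTBF/(MTBF+MTTR) = 23659/(23659+51.0) = 0.997849
Series availability: 0.999573 × 0.997849 = 0.9974

0.9974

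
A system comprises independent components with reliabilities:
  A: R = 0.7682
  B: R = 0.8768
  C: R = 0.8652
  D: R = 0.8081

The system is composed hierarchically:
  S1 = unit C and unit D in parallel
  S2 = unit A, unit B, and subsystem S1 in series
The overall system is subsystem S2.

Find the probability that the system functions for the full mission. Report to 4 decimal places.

Parallel (C and D): 1 − (1 − 0.865200)(1 − 0.808100) = 0.974132
Series (A, B, and [0.974132]): 0.768200 × 0.876800 × 0.974132 = 0.6561

0.6561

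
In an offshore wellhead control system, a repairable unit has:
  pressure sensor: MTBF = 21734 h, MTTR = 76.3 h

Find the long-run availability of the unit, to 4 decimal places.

A(pressure sensor) = MTBF/(MTBF+MTTR) = 21734/(21734+76.3) = 0.9965

0.9965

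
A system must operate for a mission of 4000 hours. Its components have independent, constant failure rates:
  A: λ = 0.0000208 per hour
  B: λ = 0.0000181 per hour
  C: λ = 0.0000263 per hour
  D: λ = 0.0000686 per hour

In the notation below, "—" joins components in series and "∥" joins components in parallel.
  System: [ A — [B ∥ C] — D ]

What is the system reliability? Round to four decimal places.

0.6945

R(A) = exp(−0.0000208 × 4000) = 0.920167
R(B) = exp(−0.0000181 × 4000) = 0.930159
R(C) = exp(−0.0000263 × 4000) = 0.900144
R(D) = exp(−0.0000686 × 4000) = 0.760028
Parallel (B and C): 1 − (1 − 0.930159)(1 − 0.900144) = 0.993026
Series (A, [0.993026], and D): 0.920167 × 0.993026 × 0.760028 = 0.6945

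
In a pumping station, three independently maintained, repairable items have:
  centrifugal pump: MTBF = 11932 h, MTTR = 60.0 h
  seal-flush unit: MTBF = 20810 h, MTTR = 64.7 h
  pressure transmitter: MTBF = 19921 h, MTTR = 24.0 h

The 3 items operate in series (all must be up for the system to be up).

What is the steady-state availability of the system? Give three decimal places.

0.991

A(centrifugal pump) = MTBF/(MTBF+MTTR) = 11932/(11932+60.0) = 0.994997
A(seal-flush unit) = MTBF/(MTBF+MTTR) = 20810/(20810+64.7) = 0.996901
A(pressure transmitter) = MTBF/(MTBF+MTTR) = 19921/(19921+24.0) = 0.998797
Series availability: 0.994997 × 0.996901 × 0.998797 = 0.991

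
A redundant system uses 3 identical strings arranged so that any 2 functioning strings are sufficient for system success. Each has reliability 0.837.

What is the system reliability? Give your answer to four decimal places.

0.9290

R = Σ_{i=2}^{3} C(3,i) p^i (1−p)^{3−i} with p = 0.837
C(3,2)·0.837^2·0.163^1 = 0.342578
C(3,3)·0.837^3·0.163^0 = 0.586376
Sum = 0.9290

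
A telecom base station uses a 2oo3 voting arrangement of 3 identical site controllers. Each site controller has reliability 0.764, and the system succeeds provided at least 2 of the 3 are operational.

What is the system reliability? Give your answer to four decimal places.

R = Σ_{i=2}^{3} C(3,i) p^i (1−p)^{3−i} with p = 0.764
C(3,2)·0.764^2·0.236^1 = 0.413257
C(3,3)·0.764^3·0.236^0 = 0.445944
Sum = 0.8592

0.8592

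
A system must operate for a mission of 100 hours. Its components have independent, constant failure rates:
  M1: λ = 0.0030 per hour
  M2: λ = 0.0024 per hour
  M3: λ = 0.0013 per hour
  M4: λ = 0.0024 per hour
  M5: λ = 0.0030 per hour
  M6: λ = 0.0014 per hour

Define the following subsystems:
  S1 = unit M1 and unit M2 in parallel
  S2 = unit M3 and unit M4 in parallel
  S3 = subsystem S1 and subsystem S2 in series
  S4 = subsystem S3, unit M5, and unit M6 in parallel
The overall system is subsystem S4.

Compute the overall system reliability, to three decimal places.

0.997

R(M1) = exp(−0.0030 × 100) = 0.74082
R(M2) = exp(−0.0024 × 100) = 0.78663
R(M3) = exp(−0.0013 × 100) = 0.87810
R(M4) = exp(−0.0024 × 100) = 0.78663
R(M5) = exp(−0.0030 × 100) = 0.74082
R(M6) = exp(−0.0014 × 100) = 0.86936
Parallel (M1 and M2): 1 − (1 − 0.74082)(1 − 0.78663) = 0.94470
Parallel (M3 and M4): 1 − (1 − 0.87810)(1 − 0.78663) = 0.97399
Series ([0.94470] and [0.97399]): 0.94470 × 0.97399 = 0.92013
Parallel ([0.92013], M5, and M6): 1 − (1 − 0.92013)(1 − 0.74082)(1 − 0.86936) = 0.997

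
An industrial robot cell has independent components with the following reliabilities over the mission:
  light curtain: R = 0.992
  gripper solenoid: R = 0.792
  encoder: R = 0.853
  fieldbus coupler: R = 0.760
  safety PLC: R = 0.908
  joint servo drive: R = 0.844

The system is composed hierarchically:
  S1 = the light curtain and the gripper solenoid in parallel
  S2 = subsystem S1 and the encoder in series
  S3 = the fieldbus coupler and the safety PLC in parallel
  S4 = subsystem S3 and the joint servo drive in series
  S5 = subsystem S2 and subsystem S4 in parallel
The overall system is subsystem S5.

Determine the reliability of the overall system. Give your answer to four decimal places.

0.9741

Parallel (light curtain and gripper solenoid): 1 − (1 − 0.992000)(1 − 0.792000) = 0.998336
Series ([0.998336] and encoder): 0.998336 × 0.853000 = 0.851581
Parallel (fieldbus coupler and safety PLC): 1 − (1 − 0.760000)(1 − 0.908000) = 0.977920
Series ([0.977920] and joint servo drive): 0.977920 × 0.844000 = 0.825364
Parallel ([0.851581] and [0.825364]): 1 − (1 − 0.851581)(1 − 0.825364) = 0.9741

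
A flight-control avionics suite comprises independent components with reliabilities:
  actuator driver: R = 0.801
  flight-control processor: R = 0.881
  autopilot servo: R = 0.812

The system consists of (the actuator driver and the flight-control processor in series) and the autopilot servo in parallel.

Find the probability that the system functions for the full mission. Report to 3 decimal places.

Series (actuator driver and flight-control processor): 0.80100 × 0.88100 = 0.70568
Parallel ([0.70568] and autopilot servo): 1 − (1 − 0.70568)(1 − 0.81200) = 0.945

0.945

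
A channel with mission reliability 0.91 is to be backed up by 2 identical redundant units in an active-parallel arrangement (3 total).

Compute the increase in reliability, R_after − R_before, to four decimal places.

R_before = 0.91
R_after = 1 − (1 − 0.91)^3 = 0.9993
ΔR = 0.9993 − 0.91 = 0.0893

0.0893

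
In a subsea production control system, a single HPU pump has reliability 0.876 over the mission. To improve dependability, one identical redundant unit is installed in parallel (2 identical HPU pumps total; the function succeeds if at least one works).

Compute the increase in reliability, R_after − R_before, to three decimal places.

R_before = 0.876
R_after = 1 − (1 − 0.876)^2 = 0.985
ΔR = 0.985 − 0.876 = 0.109

0.109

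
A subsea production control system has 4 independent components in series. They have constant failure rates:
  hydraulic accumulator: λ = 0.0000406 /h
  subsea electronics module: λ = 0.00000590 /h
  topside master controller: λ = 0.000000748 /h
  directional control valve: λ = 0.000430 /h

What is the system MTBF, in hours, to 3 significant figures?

2100

Series of exponential components: λ_sys = Σ λ_i
λ_sys = 0.0000406 + 0.00000590 + 0.000000748 + 0.000430 = 4.7725e-04 /h
MTBF = 1 / λ_sys = 2100 h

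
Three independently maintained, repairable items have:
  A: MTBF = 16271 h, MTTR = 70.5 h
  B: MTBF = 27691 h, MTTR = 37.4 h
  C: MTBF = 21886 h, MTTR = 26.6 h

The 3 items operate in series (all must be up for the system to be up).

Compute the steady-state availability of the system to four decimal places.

A(A) = MTBF/(MTBF+MTTR) = 16271/(16271+70.5) = 0.995686
A(B) = MTBF/(MTBF+MTTR) = 27691/(27691+37.4) = 0.998651
A(C) = MTBF/(MTBF+MTTR) = 21886/(21886+26.6) = 0.998786
Series availability: 0.995686 × 0.998651 × 0.998786 = 0.9931

0.9931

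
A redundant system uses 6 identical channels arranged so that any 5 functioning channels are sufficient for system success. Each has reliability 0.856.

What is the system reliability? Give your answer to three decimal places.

R = Σ_{i=5}^{6} C(6,i) p^i (1−p)^{6−i} with p = 0.856
C(6,5)·0.856^5·0.144^1 = 0.39708
C(6,6)·0.856^6·0.144^0 = 0.39341
Sum = 0.790

0.790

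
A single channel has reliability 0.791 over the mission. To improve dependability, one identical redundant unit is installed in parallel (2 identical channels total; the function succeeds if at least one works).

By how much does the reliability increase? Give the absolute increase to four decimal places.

R_before = 0.791
R_after = 1 − (1 − 0.791)^2 = 0.9563
ΔR = 0.9563 − 0.791 = 0.1653

0.1653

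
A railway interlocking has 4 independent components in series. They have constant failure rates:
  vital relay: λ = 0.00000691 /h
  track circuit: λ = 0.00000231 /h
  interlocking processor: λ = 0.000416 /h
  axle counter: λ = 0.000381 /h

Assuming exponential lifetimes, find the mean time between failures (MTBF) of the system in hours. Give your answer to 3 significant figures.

1240

Series of exponential components: λ_sys = Σ λ_i
λ_sys = 0.00000691 + 0.00000231 + 0.000416 + 0.000381 = 8.0622e-04 /h
MTBF = 1 / λ_sys = 1240 h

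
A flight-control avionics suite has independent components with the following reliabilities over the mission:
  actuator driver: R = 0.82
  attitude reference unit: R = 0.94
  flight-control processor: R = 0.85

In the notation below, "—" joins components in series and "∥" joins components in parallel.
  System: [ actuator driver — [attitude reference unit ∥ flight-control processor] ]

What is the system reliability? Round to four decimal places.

Parallel (attitude reference unit and flight-control processor): 1 − (1 − 0.940000)(1 − 0.850000) = 0.991000
Series (actuator driver and [0.991000]): 0.820000 × 0.991000 = 0.8126

0.8126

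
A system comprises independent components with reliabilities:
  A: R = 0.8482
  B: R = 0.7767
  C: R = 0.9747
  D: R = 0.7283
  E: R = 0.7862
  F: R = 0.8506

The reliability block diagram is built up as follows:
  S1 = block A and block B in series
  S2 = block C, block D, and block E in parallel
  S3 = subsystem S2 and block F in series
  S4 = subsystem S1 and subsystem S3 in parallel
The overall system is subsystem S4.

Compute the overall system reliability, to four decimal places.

0.9486

Series (A and B): 0.848200 × 0.776700 = 0.658797
Parallel (C, D, and E): 1 − (1 − 0.974700)(1 − 0.728300)(1 − 0.786200) = 0.998530
Series ([0.998530] and F): 0.998530 × 0.850600 = 0.849350
Parallel ([0.658797] and [0.849350]): 1 − (1 − 0.658797)(1 − 0.849350) = 0.9486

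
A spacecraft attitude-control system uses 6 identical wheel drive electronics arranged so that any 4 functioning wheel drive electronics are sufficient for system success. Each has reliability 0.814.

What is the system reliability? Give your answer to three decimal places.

R = Σ_{i=4}^{6} C(6,i) p^i (1−p)^{6−i} with p = 0.814
C(6,4)·0.814^4·0.186^2 = 0.22783
C(6,5)·0.814^5·0.186^1 = 0.39883
C(6,6)·0.814^6·0.186^0 = 0.29090
Sum = 0.918

0.918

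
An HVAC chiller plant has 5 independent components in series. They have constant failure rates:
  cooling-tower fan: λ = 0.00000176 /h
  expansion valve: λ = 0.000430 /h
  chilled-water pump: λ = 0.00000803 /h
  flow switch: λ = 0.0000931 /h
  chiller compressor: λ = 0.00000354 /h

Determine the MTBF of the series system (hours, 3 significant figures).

1860

Series of exponential components: λ_sys = Σ λ_i
λ_sys = 0.00000176 + 0.000430 + 0.00000803 + 0.0000931 + 0.00000354 = 5.3643e-04 /h
MTBF = 1 / λ_sys = 1860 h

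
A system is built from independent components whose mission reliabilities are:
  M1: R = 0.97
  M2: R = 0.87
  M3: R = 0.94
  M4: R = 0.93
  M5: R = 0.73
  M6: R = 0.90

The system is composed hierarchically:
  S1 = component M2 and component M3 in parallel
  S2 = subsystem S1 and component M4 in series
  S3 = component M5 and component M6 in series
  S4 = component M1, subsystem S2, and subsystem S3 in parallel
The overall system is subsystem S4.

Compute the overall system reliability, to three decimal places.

0.999

Parallel (M2 and M3): 1 − (1 − 0.87000)(1 − 0.94000) = 0.99220
Series ([0.99220] and M4): 0.99220 × 0.93000 = 0.92275
Series (M5 and M6): 0.73000 × 0.90000 = 0.65700
Parallel (M1, [0.92275], and [0.65700]): 1 − (1 − 0.97000)(1 − 0.92275)(1 − 0.65700) = 0.999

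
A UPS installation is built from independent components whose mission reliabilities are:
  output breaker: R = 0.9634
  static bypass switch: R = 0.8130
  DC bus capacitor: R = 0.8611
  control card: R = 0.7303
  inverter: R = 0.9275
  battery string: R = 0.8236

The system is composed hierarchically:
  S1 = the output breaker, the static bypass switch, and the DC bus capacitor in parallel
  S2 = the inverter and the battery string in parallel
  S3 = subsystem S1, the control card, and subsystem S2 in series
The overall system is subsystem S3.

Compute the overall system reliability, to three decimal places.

Parallel (output breaker, static bypass switch, and DC bus capacitor): 1 − (1 − 0.96340)(1 − 0.81300)(1 − 0.86110) = 0.99905
Parallel (inverter and battery string): 1 − (1 − 0.92750)(1 − 0.82360) = 0.98721
Series ([0.99905], control card, and [0.98721]): 0.99905 × 0.73030 × 0.98721 = 0.720

0.720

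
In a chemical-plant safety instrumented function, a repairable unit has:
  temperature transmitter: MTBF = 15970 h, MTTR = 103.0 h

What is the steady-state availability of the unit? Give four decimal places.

A(temperature transmitter) = MTBF/(MTBF+MTTR) = 15970/(15970+103.0) = 0.9936

0.9936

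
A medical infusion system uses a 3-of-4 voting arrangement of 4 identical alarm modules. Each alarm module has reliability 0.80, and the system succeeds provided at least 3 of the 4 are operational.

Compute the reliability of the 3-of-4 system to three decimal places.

0.819

R = Σ_{i=3}^{4} C(4,i) p^i (1−p)^{4−i} with p = 0.80
C(4,3)·0.80^3·0.20^1 = 0.40960
C(4,4)·0.80^4·0.20^0 = 0.40960
Sum = 0.819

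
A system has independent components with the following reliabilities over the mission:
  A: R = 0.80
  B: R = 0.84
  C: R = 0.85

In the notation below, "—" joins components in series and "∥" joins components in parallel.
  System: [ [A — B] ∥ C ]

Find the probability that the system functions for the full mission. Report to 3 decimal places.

Series (A and B): 0.80000 × 0.84000 = 0.67200
Parallel ([0.67200] and C): 1 − (1 − 0.67200)(1 − 0.85000) = 0.951

0.951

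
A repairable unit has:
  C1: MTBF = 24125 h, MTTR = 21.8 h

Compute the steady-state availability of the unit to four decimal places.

A(C1) = MTBF/(MTBF+MTTR) = 24125/(24125+21.8) = 0.9991

0.9991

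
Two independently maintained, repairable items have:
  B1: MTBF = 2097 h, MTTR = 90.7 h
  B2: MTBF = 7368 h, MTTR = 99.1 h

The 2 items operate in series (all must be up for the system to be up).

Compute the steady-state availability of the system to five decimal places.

A(B1) = MTBF/(MTBF+MTTR) = 2097/(2097+90.7) = 0.958541
A(B2) = MTBF/(MTBF+MTTR) = 7368/(7368+99.1) = 0.986728
Series availability: 0.958541 × 0.986728 = 0.94582

0.94582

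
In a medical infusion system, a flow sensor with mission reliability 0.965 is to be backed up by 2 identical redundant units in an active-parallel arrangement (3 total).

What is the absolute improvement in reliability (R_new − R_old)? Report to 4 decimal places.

0.0350

R_before = 0.965
R_after = 1 − (1 − 0.965)^3 = 1.0000
ΔR = 1.0000 − 0.965 = 0.0350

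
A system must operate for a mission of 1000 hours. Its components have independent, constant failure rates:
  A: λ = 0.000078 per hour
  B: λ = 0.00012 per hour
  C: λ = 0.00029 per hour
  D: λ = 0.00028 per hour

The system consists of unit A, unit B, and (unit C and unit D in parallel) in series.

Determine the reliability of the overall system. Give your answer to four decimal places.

0.7699

R(A) = exp(−0.000078 × 1000) = 0.924964
R(B) = exp(−0.00012 × 1000) = 0.886920
R(C) = exp(−0.00029 × 1000) = 0.748264
R(D) = exp(−0.00028 × 1000) = 0.755784
Parallel (C and D): 1 − (1 − 0.748264)(1 − 0.755784) = 0.938522
Series (A, B, and [0.938522]): 0.924964 × 0.886920 × 0.938522 = 0.7699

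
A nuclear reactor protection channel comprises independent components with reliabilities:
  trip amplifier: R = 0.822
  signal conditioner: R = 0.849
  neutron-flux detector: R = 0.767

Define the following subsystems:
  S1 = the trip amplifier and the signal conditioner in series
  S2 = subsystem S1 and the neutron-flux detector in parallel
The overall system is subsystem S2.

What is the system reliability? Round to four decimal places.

0.9296

Series (trip amplifier and signal conditioner): 0.822000 × 0.849000 = 0.697878
Parallel ([0.697878] and neutron-flux detector): 1 − (1 − 0.697878)(1 − 0.767000) = 0.9296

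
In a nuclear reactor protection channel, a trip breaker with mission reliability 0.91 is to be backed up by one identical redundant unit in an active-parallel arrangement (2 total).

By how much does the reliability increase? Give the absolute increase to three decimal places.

0.082

R_before = 0.91
R_after = 1 − (1 − 0.91)^2 = 0.992
ΔR = 0.992 − 0.91 = 0.082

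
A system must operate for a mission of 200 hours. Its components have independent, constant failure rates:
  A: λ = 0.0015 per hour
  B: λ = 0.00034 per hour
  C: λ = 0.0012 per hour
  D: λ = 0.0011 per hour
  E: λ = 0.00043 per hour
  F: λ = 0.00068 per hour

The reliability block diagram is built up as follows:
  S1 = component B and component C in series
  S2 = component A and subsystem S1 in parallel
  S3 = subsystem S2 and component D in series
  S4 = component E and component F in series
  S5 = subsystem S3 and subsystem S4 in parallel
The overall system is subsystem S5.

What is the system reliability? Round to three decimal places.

R(A) = exp(−0.0015 × 200) = 0.74082
R(B) = exp(−0.00034 × 200) = 0.93426
R(C) = exp(−0.0012 × 200) = 0.78663
R(D) = exp(−0.0011 × 200) = 0.80252
R(E) = exp(−0.00043 × 200) = 0.91759
R(F) = exp(−0.00068 × 200) = 0.87284
Series (B and C): 0.93426 × 0.78663 = 0.73492
Parallel (A and [0.73492]): 1 − (1 − 0.74082)(1 − 0.73492) = 0.93130
Series ([0.93130] and D): 0.93130 × 0.80252 = 0.74739
Series (E and F): 0.91759 × 0.87284 = 0.80091
Parallel ([0.74739] and [0.80091]): 1 − (1 − 0.74739)(1 − 0.80091) = 0.950

0.950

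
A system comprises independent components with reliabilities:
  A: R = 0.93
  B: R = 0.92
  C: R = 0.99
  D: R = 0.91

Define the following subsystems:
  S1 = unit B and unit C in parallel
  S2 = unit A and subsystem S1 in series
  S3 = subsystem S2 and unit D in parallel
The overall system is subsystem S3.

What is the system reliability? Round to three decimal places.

Parallel (B and C): 1 − (1 − 0.92000)(1 − 0.99000) = 0.99920
Series (A and [0.99920]): 0.93000 × 0.99920 = 0.92926
Parallel ([0.92926] and D): 1 − (1 − 0.92926)(1 − 0.91000) = 0.994

0.994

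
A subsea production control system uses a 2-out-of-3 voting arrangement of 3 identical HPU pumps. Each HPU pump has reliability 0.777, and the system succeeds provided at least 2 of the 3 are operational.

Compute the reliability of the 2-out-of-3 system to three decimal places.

0.873

R = Σ_{i=2}^{3} C(3,i) p^i (1−p)^{3−i} with p = 0.777
C(3,2)·0.777^2·0.223^1 = 0.40389
C(3,3)·0.777^3·0.223^0 = 0.46910
Sum = 0.873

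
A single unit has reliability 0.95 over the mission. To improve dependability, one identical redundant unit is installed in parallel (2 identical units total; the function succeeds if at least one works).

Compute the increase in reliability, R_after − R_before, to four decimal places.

0.0475

R_before = 0.95
R_after = 1 − (1 − 0.95)^2 = 0.9975
ΔR = 0.9975 − 0.95 = 0.0475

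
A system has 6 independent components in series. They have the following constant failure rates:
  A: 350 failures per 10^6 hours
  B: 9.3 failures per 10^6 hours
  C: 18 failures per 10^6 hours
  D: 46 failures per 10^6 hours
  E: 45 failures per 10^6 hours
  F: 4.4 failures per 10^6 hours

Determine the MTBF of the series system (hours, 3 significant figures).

2120

Series of exponential components: λ_sys = Σ λ_i
λ_sys = 0.00035 + 0.0000093 + 0.000018 + 0.000046 + 0.000045 + 0.0000044 = 4.7270e-04 /h
MTBF = 1 / λ_sys = 2120 h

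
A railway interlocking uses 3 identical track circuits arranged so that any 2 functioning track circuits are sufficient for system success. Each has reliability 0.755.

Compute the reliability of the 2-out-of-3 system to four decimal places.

R = Σ_{i=2}^{3} C(3,i) p^i (1−p)^{3−i} with p = 0.755
C(3,2)·0.755^2·0.245^1 = 0.418968
C(3,3)·0.755^3·0.245^0 = 0.430369
Sum = 0.8493

0.8493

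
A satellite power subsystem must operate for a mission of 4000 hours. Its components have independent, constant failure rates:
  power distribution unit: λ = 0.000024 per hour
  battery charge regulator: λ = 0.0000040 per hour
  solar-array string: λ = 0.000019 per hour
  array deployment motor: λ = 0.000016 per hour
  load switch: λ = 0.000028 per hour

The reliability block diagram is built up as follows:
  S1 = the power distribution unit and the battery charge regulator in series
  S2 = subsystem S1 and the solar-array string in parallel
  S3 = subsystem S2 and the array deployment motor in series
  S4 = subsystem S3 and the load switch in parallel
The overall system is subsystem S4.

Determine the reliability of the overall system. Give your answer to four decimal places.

0.9927

R(power distribution unit) = exp(−0.000024 × 4000) = 0.908464
R(battery charge regulator) = exp(−0.0000040 × 4000) = 0.984127
R(solar-array string) = exp(−0.000019 × 4000) = 0.926816
R(array deployment motor) = exp(−0.000016 × 4000) = 0.938005
R(load switch) = exp(−0.000028 × 4000) = 0.894044
Series (power distribution unit and battery charge regulator): 0.908464 × 0.984127 = 0.894044
Parallel ([0.894044] and solar-array string): 1 − (1 − 0.894044)(1 − 0.926816) = 0.992246
Series ([0.992246] and array deployment motor): 0.992246 × 0.938005 = 0.930732
Parallel ([0.930732] and load switch): 1 − (1 − 0.930732)(1 − 0.894044) = 0.9927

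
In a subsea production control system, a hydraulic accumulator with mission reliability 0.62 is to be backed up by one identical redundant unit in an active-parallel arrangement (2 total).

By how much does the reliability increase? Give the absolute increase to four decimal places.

R_before = 0.62
R_after = 1 − (1 − 0.62)^2 = 0.8556
ΔR = 0.8556 − 0.62 = 0.2356

0.2356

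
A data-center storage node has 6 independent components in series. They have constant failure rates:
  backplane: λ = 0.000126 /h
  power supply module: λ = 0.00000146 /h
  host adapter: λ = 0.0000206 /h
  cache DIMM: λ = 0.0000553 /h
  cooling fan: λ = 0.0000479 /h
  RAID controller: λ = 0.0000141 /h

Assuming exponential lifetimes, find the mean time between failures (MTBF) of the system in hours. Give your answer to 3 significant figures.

3770

Series of exponential components: λ_sys = Σ λ_i
λ_sys = 0.000126 + 0.00000146 + 0.0000206 + 0.0000553 + 0.0000479 + 0.0000141 = 2.6536e-04 /h
MTBF = 1 / λ_sys = 3770 h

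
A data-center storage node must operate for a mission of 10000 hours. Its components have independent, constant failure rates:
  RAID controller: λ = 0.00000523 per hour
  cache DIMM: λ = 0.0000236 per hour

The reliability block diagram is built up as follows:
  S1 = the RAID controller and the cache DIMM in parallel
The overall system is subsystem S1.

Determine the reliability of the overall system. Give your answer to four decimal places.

0.9893

R(RAID controller) = exp(−0.00000523 × 10000) = 0.949044
R(cache DIMM) = exp(−0.0000236 × 10000) = 0.789781
Parallel (RAID controller and cache DIMM): 1 − (1 − 0.949044)(1 − 0.789781) = 0.9893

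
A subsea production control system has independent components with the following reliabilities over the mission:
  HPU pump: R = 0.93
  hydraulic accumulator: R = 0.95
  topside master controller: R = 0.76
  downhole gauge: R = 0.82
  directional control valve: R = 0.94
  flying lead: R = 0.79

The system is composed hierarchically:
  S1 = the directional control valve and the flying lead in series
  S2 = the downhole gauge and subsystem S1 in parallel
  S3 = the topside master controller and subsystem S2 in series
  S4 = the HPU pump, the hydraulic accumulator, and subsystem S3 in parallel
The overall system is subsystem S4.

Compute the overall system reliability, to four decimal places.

Series (directional control valve and flying lead): 0.940000 × 0.790000 = 0.742600
Parallel (downhole gauge and [0.742600]): 1 − (1 − 0.820000)(1 − 0.742600) = 0.953668
Series (topside master controller and [0.953668]): 0.760000 × 0.953668 = 0.724788
Parallel (HPU pump, hydraulic accumulator, and [0.724788]): 1 − (1 − 0.930000)(1 − 0.950000)(1 − 0.724788) = 0.9990

0.9990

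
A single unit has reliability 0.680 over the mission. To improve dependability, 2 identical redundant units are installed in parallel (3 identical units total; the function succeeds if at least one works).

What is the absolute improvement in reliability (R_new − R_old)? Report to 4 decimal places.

0.2872

R_before = 0.680
R_after = 1 − (1 − 0.680)^3 = 0.9672
ΔR = 0.9672 − 0.680 = 0.2872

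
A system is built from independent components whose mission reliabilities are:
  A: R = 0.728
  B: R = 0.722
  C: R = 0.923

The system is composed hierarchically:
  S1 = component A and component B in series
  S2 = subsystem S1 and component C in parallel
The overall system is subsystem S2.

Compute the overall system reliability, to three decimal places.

0.963

Series (A and B): 0.72800 × 0.72200 = 0.52562
Parallel ([0.52562] and C): 1 − (1 − 0.52562)(1 − 0.92300) = 0.963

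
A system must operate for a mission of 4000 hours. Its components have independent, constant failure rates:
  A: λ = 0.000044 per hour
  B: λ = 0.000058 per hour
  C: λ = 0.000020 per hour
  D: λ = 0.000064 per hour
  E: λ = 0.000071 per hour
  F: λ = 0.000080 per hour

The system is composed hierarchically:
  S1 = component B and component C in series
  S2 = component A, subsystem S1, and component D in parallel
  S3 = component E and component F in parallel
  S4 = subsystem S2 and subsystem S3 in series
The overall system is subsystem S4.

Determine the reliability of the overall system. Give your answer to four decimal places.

0.9232

R(A) = exp(−0.000044 × 4000) = 0.838618
R(B) = exp(−0.000058 × 4000) = 0.792946
R(C) = exp(−0.000020 × 4000) = 0.923116
R(D) = exp(−0.000064 × 4000) = 0.774142
R(E) = exp(−0.000071 × 4000) = 0.752767
R(F) = exp(−0.000080 × 4000) = 0.726149
Series (B and C): 0.792946 × 0.923116 = 0.731981
Parallel (A, [0.731981], and D): 1 − (1 − 0.838618)(1 − 0.731981)(1 − 0.774142) = 0.990231
Parallel (E and F): 1 − (1 − 0.752767)(1 − 0.726149) = 0.932295
Series ([0.990231] and [0.932295]): 0.990231 × 0.932295 = 0.9232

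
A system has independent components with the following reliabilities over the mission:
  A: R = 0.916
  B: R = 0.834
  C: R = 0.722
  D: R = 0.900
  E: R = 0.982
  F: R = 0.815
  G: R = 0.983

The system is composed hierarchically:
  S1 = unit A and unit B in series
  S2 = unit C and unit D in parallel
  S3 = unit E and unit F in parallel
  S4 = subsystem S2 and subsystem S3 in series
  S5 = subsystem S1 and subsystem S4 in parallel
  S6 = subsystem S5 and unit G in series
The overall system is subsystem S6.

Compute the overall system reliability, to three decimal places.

0.976

Series (A and B): 0.91600 × 0.83400 = 0.76394
Parallel (C and D): 1 − (1 − 0.72200)(1 − 0.90000) = 0.97220
Parallel (E and F): 1 − (1 − 0.98200)(1 − 0.81500) = 0.99667
Series ([0.97220] and [0.99667]): 0.97220 × 0.99667 = 0.96896
Parallel ([0.76394] and [0.96896]): 1 − (1 − 0.76394)(1 − 0.96896) = 0.99267
Series ([0.99267] and G): 0.99267 × 0.98300 = 0.976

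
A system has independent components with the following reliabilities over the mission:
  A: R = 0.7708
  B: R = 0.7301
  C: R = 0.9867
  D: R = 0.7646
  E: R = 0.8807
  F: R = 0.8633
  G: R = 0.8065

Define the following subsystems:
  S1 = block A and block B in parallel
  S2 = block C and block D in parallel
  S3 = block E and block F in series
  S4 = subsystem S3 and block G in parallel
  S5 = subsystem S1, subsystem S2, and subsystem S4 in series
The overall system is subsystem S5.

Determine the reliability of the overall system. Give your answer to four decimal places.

0.8918

Parallel (A and B): 1 − (1 − 0.770800)(1 − 0.730100) = 0.938139
Parallel (C and D): 1 − (1 − 0.986700)(1 − 0.764600) = 0.996869
Series (E and F): 0.880700 × 0.863300 = 0.760308
Parallel ([0.760308] and G): 1 − (1 − 0.760308)(1 − 0.806500) = 0.953620
Series ([0.938139], [0.996869], and [0.953620]): 0.938139 × 0.996869 × 0.953620 = 0.8918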